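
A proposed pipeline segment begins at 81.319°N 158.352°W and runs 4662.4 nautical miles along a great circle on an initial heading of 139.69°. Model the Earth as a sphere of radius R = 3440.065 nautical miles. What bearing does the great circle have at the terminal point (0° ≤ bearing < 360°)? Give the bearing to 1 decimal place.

final bearing 174.4°

Central angle δ = d/R = 1.355323 rad.
With φ₁ = 81.319° = 1.419284 rad and θ = 139.69° = 2.438050 rad:
Applying the spherical law of cosines for sides, sin φ₂ = sin φ₁ cos δ + cos φ₁ sin δ cos θ = 0.098927, so φ₂ = 5.677°.
Then Δλ = atan2(0.095384, 0.116016) = 0.688110 rad, from sin θ sin δ cos φ₁ over cos δ − sin φ₁ sin φ₂.
λ₂ = -158.352° + 39.426° = -118.926°.
The forward bearing on arrival equals the back-azimuth from the destination plus 180°.
Back-azimuth from P₂ (5.7°, -118.9°) to P₁ (81.3°, -158.4°), with Δλ' = λ₁ − λ₂ = -39.4°: atan2( sin Δλ' cos φ₁ , cos φ₂ sin φ₁ − sin φ₂ cos φ₁ cos Δλ' ) = 354.4°.
Final bearing = (354.4° + 180°) mod 360° = 174.4°.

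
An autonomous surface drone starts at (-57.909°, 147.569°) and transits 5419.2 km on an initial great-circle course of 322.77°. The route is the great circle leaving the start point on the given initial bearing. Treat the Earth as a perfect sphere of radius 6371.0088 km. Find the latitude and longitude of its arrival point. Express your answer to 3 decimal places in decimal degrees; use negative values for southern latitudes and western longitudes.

δ = 5419.2/6371.0088 = 0.850603 rad (48.7360°).
With φ₁ = -57.909° = -1.010703 rad and θ = 322.77° = 5.633399 rad:
Destination latitude: φ₂ = arcsin( sin φ₁ cos δ + cos φ₁ sin δ cos θ ) = arcsin(-0.240797) = -13.934°.
For the longitude increment, Δλ = atan2( sin θ sin δ cos φ₁, cos δ − sin φ₁ sin φ₂ ) = atan2(-0.241608, 0.455525) = -27.941°.
λ₂ = λ₁ + Δλ = 119.628°.

latitude -13.934°, longitude 119.628°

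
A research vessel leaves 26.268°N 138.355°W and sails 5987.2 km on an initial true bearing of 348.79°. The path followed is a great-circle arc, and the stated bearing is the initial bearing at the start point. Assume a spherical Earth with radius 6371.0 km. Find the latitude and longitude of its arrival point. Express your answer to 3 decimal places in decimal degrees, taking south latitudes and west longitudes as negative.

Angular distance δ = d/R = 5987.2 / 6371 = 0.939758 rad.
With φ₁ = 26.268° = 0.458463 rad and θ = 348.79° = 6.087534 rad:
Applying the spherical law of cosines for sides, sin φ₂ = sin φ₁ cos δ + cos φ₁ sin δ cos θ = 0.971332, so φ₂ = 76.248°.
Δλ = atan2( sin θ sin δ cos φ₁ , cos δ − sin φ₁ sin φ₂ ) = atan2(-0.140757, 0.160100) = -0.721192 rad = -41.321°.
λ₂ = λ₁ + Δλ = -179.676°.

latitude 76.248°, longitude -179.676°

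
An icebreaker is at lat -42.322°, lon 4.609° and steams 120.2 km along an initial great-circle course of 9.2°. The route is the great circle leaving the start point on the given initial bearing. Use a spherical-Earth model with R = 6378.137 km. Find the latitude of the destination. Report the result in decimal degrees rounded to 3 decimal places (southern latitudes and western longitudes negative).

The arc subtends δ = 120.2/6378.137 = 0.018846 rad at the centre.
With φ₁ = -42.322° = -0.738658 rad and θ = 9.2° = 0.160570 rad:
Applying the spherical law of cosines for sides, sin φ₂ = sin φ₁ cos δ + cos φ₁ sin δ cos θ = -0.659423, so φ₂ = -41.256°.
Δλ = atan2( sin θ sin δ cos φ₁ , cos δ − sin φ₁ sin φ₂ ) = atan2(0.002228, 0.555835) = 0.004008 rad = 0.230°.
λ₂ = 4.609° + 0.230° = 4.839°.

latitude -41.256°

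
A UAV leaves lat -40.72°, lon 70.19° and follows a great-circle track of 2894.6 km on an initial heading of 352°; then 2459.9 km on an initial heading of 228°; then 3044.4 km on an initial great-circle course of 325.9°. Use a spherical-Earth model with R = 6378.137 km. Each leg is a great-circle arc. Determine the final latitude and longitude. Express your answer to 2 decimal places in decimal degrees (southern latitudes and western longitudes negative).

latitude -5.42°, longitude 32.97°

Apply the spherical direct solution leg by leg, carrying full precision between legs.
Leg 1: from (-40.72°, 70.19°), δ = 2894.6/6378.137 = 0.453832 rad, θ = 352° → φ = -14.91°, λ = 66.57°.
Leg 2: from (-14.91°, 66.57°), δ = 2459.9/6378.137 = 0.385677 rad, θ = 228° → φ = -28.79°, λ = 47.97°.
Leg 3: from (-28.79°, 47.97°), δ = 3044.4/6378.137 = 0.477318 rad, θ = 325.9° → φ = -5.42°, λ = 32.97°.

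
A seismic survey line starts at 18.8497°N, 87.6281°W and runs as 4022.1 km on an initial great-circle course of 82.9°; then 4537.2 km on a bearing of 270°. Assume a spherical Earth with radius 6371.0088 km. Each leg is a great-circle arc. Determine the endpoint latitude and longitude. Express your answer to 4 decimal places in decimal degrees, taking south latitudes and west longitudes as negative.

latitude 14.4586°, longitude -91.7249°

Apply the spherical direct solution leg by leg, carrying full precision between legs.
Leg 1: from (18.8497°, -87.6281°), δ = 4022.1/6371.0088 = 0.631313 rad, θ = 82.9° → φ = 19.2597°, λ = -49.2827°.
Leg 2: from (19.2597°, -49.2827°), δ = 4537.2/6371.0088 = 0.712164 rad, θ = 270° → φ = 14.4586°, λ = -91.7249°.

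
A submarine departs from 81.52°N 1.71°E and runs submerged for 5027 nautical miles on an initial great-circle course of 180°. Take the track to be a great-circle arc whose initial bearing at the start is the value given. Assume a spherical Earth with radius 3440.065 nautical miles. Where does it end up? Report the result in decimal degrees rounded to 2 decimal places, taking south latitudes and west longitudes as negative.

latitude -2.21°, longitude 1.71°

Central angle δ = d/R = 1.461310 rad.
Start latitude φ₁ = 1.422792 rad; initial bearing θ = 3.141593 rad.
Destination latitude: φ₂ = arcsin( sin φ₁ cos δ + cos φ₁ sin δ cos θ ) = arcsin(-0.038508) = -2.21°.
Then Δλ = atan2(0.000000, 0.147355) = 0.000000 rad, from sin θ sin δ cos φ₁ over cos δ − sin φ₁ sin φ₂.
λ₂ = λ₁ + Δλ = 1.71°.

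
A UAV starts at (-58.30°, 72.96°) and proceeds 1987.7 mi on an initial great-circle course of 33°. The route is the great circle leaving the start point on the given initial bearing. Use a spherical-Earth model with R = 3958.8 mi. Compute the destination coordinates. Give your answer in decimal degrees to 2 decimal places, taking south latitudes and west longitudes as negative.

δ = 1987.7/3958.8 = 0.502097 rad (28.7680°).
Start latitude φ₁ = -1.017527 rad; initial bearing θ = 0.575959 rad.
Applying the spherical law of cosines for sides, sin φ₂ = sin φ₁ cos δ + cos φ₁ sin δ cos θ = -0.533708, so φ₂ = -32.26°.
Δλ = atan2( sin θ sin δ cos φ₁ , cos δ − sin φ₁ sin φ₂ ) = atan2(0.137734, 0.422491) = 0.315141 rad = 18.06°.
λ₂ = λ₁ + Δλ = 91.02°.

latitude -32.26°, longitude 91.02°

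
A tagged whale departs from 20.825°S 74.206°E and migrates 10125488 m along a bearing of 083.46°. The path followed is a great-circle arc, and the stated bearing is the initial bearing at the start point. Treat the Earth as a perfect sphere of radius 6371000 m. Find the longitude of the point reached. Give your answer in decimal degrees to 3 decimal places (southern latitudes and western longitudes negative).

Central angle δ = d/R = 1.589309 rad.
Start latitude φ₁ = -0.363465 rad; initial bearing θ = 1.456652 rad.
Applying the spherical law of cosines for sides, sin φ₂ = sin φ₁ cos δ + cos φ₁ sin δ cos θ = 0.113019, so φ₂ = 6.489°.
For the longitude increment, Δλ = atan2( sin θ sin δ cos φ₁, cos δ − sin φ₁ sin φ₂ ) = atan2(0.928429, 0.021668) = 88.663°.
Hence λ₂ = 74.206° + 88.663° = 162.869°.

longitude 162.869°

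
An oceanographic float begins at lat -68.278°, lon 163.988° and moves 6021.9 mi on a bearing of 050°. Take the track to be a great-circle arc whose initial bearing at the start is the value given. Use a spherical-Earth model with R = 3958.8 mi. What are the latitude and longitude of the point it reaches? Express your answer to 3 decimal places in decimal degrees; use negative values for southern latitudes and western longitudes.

Angular distance δ = d/R = 6021.9 / 3958.8 = 1.521143 rad.
Converting: φ₁ = -1.191676 rad, θ = 0.872665 rad.
sin φ₂ = sin φ₁ cos δ + cos φ₁ sin δ cos θ = (-0.928991)(0.049633) + (0.370103)(0.998768)(0.642788) = 0.191496
φ₂ = asin(0.191496) = 0.192686 rad = 11.040°.
Δλ = atan2( sin θ sin δ cos φ₁ , cos δ − sin φ₁ sin φ₂ ) = atan2(0.283166, 0.227531) = 0.893910 rad = 51.217°.
λ₂ = 163.988° + 51.217° = 215.205°, normalized to (−180°, 180°] → -144.795°.

latitude 11.040°, longitude -144.795°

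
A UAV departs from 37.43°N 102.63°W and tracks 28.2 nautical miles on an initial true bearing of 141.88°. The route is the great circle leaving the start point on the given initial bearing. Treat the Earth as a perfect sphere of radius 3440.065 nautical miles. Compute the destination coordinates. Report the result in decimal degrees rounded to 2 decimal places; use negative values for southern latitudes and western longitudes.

Angular distance δ = d/R = 28.2 / 3440.065 = 0.008198 rad.
Start latitude φ₁ = 0.653277 rad; initial bearing θ = 2.476273 rad.
sin φ₂ = sin φ₁ cos δ + cos φ₁ sin δ cos θ = (0.607792)(0.999966) + (0.794096)(0.008197)(-0.786720) = 0.602650
φ₂ = asin(0.602650) = 0.646818 rad = 37.06°.
Then Δλ = atan2(0.004018, 0.633681) = 0.006341 rad, from sin θ sin δ cos φ₁ over cos δ − sin φ₁ sin φ₂.
Hence λ₂ = -102.63° + 0.36° = -102.27°.

latitude 37.06°, longitude -102.27°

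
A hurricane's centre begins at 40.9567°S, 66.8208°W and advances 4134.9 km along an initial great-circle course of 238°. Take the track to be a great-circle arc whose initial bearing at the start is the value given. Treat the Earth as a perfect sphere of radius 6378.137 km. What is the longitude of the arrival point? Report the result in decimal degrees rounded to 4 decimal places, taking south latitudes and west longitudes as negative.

Angular distance δ = d/R = 4134.9 / 6378.137 = 0.648293 rad.
With φ₁ = -40.9567° = -0.714829 rad and θ = 238° = 4.153884 rad:
Destination latitude: φ₂ = arcsin( sin φ₁ cos δ + cos φ₁ sin δ cos θ ) = arcsin(-0.764150) = -49.8315°.
Δλ = atan2( sin θ sin δ cos φ₁ , cos δ − sin φ₁ sin φ₂ ) = atan2(-0.386721, 0.296224) = -0.917140 rad = -52.5483°.
λ₂ = λ₁ + Δλ = -119.3691°.

longitude -119.3691°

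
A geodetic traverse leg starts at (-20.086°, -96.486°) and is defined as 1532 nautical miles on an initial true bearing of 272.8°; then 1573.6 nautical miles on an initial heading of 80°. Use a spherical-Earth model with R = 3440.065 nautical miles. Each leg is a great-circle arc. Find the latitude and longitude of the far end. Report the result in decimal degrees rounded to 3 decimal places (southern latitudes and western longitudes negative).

Apply the spherical direct solution leg by leg, carrying full precision between legs.
Leg 1: from (-20.086°, -96.486°), δ = 1532/3440.065 = 0.445340 rad, θ = 272.8° → φ = -16.868°, λ = -123.204°.
Leg 2: from (-16.868°, -123.204°), δ = 1573.6/3440.065 = 0.457433 rad, θ = 80° → φ = -10.775°, λ = -96.925°.

latitude -10.775°, longitude -96.925°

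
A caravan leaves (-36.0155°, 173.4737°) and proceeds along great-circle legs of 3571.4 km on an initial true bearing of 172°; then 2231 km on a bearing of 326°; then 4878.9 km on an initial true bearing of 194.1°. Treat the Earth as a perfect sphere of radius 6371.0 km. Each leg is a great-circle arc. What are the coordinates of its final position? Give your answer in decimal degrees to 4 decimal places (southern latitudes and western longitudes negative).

latitude -79.9959°, longitude 63.8931°

Apply the spherical direct solution leg by leg, carrying full precision between legs.
Leg 1: from (-36.0155°, 173.4737°), δ = 3571.4/6371 = 0.560571 rad, θ = 172° → φ = -67.4988°, λ = -175.3782°.
Leg 2: from (-67.4988°, -175.3782°), δ = 2231/6371 = 0.350181 rad, θ = 326° → φ = -49.3722°, λ = 167.4870°.
Leg 3: from (-49.3722°, 167.4870°), δ = 4878.9/6371 = 0.765798 rad, θ = 194.1° → φ = -79.9959°, λ = 63.8931°.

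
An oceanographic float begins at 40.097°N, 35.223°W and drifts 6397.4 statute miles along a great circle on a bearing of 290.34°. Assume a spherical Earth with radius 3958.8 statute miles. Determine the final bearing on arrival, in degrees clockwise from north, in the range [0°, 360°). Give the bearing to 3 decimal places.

final bearing 227.579°

Central angle δ = d/R = 1.615995 rad.
Start latitude φ₁ = 0.699825 rad; initial bearing θ = 5.067389 rad.
Applying the spherical law of cosines for sides, sin φ₂ = sin φ₁ cos δ + cos φ₁ sin δ cos θ = 0.236518, so φ₂ = 13.681°.
Δλ = atan2( sin θ sin δ cos φ₁ , cos δ − sin φ₁ sin φ₂ ) = atan2(-0.716525, -0.197520) = -1.839780 rad = -105.412°.
λ₂ = -35.223° + -105.412° = -140.635°.
The forward bearing on arrival equals the back-azimuth from the destination plus 180°.
Back-azimuth from P₂ (13.681°, -140.635°) to P₁ (40.097°, -35.223°), with Δλ' = λ₁ − λ₂ = 105.412°: atan2( sin Δλ' cos φ₁ , cos φ₂ sin φ₁ − sin φ₂ cos φ₁ cos Δλ' ) = 47.579°.
Final bearing = (47.579° + 180°) mod 360° = 227.579°.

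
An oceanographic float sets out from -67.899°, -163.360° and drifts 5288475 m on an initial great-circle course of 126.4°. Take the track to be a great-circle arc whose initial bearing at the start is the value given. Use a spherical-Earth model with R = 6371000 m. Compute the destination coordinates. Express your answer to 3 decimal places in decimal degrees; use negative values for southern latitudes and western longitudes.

Central angle δ = d/R = 0.830086 rad.
Converting: φ₁ = -1.185061 rad, θ = 2.206096 rad.
Applying the spherical law of cosines for sides, sin φ₂ = sin φ₁ cos δ + cos φ₁ sin δ cos θ = -0.789998, so φ₂ = -52.185°.
Δλ = atan2( sin θ sin δ cos φ₁ , cos δ − sin φ₁ sin φ₂ ) = atan2(0.223488, -0.057138) = 1.821100 rad = 104.341°.
λ₂ = λ₁ + Δλ = -59.019°.

latitude -52.185°, longitude -59.019°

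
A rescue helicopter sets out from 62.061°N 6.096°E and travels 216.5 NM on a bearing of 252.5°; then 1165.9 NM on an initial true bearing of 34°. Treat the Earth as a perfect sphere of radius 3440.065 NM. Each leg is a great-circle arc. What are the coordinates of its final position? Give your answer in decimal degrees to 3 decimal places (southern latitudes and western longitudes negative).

latitude 73.275°, longitude 39.278°

Apply the spherical direct solution leg by leg, carrying full precision between legs.
Leg 1: from (62.061°, 6.096°), δ = 216.5/3440.065 = 0.062935 rad, θ = 252.5° → φ = 60.790°, λ = -0.964°.
Leg 2: from (60.790°, -0.964°), δ = 1165.9/3440.065 = 0.338918 rad, θ = 34° → φ = 73.275°, λ = 39.278°.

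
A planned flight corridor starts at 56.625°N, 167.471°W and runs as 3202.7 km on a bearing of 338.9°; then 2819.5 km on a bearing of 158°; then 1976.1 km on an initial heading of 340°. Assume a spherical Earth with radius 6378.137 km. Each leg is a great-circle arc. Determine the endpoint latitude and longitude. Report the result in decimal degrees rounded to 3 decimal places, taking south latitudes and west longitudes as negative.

Apply the spherical direct solution leg by leg, carrying full precision between legs.
Leg 1: from (56.625°, -167.471°), δ = 3202.7/6378.137 = 0.502137 rad, θ = 338.9° → φ = 78.243°, λ = 134.281°.
Leg 2: from (78.243°, 134.281°), δ = 2819.5/6378.137 = 0.442057 rad, θ = 158° → φ = 53.522°, λ = 149.919°.
Leg 3: from (53.522°, 149.919°), δ = 1976.1/6378.137 = 0.309824 rad, θ = 340° → φ = 69.412°, λ = 132.669°.

latitude 69.412°, longitude 132.669°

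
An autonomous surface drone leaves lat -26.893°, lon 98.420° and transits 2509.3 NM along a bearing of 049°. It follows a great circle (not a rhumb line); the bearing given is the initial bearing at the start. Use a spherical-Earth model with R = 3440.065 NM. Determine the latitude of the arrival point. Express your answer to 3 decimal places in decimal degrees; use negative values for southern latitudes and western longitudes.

latitude 3.022°

The arc subtends δ = 2509.3/3440.065 = 0.729434 rad at the centre.
Start latitude φ₁ = -0.469371 rad; initial bearing θ = 0.855211 rad.
Destination latitude: φ₂ = arcsin( sin φ₁ cos δ + cos φ₁ sin δ cos θ ) = arcsin(0.052712) = 3.022°.
For the longitude increment, Δλ = atan2( sin θ sin δ cos φ₁, cos δ − sin φ₁ sin φ₂ ) = atan2(0.448579, 0.769395) = 30.243°.
Hence λ₂ = 98.420° + 30.243° = 128.663°.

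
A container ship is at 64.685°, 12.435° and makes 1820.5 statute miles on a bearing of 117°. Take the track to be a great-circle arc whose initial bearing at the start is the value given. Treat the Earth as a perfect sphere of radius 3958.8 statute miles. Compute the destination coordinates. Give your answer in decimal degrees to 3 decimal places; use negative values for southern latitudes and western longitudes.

Central angle δ = d/R = 0.459862 rad.
With φ₁ = 64.685° = 1.128966 rad and θ = 117° = 2.042035 rad:
Applying the spherical law of cosines for sides, sin φ₂ = sin φ₁ cos δ + cos φ₁ sin δ cos θ = 0.723904, so φ₂ = 46.378°.
Δλ = atan2( sin θ sin δ cos φ₁ , cos δ − sin φ₁ sin φ₂ ) = atan2(0.169092, 0.241726) = 0.610404 rad = 34.974°.
λ₂ = 12.435° + 34.974° = 47.409°.

latitude 46.378°, longitude 47.409°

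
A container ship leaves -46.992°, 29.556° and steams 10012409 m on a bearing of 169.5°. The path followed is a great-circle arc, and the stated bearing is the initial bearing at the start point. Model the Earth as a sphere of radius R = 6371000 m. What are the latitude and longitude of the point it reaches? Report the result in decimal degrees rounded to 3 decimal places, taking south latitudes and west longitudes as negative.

Angular distance δ = d/R = 10012409 / 6371000 = 1.571560 rad.
With φ₁ = -46.992° = -0.820165 rad and θ = 169.5° = 2.958333 rad:
Applying the spherical law of cosines for sides, sin φ₂ = sin φ₁ cos δ + cos φ₁ sin δ cos θ = -0.670120, so φ₂ = -42.076°.
Then Δλ = atan2(0.124303, -0.490795) = 2.893540 rad, from sin θ sin δ cos φ₁ over cos δ − sin φ₁ sin φ₂.
λ₂ = 29.556° + 165.788° = 195.344°, normalized to (−180°, 180°] → -164.656°.

latitude -42.076°, longitude -164.656°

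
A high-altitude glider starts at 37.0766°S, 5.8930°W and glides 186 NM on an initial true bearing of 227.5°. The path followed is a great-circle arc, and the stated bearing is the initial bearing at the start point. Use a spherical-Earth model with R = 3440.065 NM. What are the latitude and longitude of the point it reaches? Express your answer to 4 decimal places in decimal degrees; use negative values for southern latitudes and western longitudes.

Angular distance δ = d/R = 186 / 3440.065 = 0.054069 rad.
Converting: φ₁ = -0.647109 rad, θ = 3.970624 rad.
sin φ₂ = sin φ₁ cos δ + cos φ₁ sin δ cos θ = (-0.602882)(0.998539) + (0.797830)(0.054042)(-0.675590) = -0.631130
φ₂ = asin(-0.631130) = -0.683010 rad = -39.1336°.
Then Δλ = atan2(-0.031789, 0.618041) = -0.051390 rad, from sin θ sin δ cos φ₁ over cos δ − sin φ₁ sin φ₂.
Hence λ₂ = -5.8930° + -2.9444° = -8.8374°.

latitude -39.1336°, longitude -8.8374°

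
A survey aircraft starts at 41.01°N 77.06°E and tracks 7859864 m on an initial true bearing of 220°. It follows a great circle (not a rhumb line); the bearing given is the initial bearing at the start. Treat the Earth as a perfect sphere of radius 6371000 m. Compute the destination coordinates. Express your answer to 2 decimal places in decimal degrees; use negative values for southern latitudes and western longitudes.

The arc subtends δ = 7859864/6371000 = 1.233694 rad at the centre.
With φ₁ = 41.01° = 0.715760 rad and θ = 220° = 3.839724 rad:
sin φ₂ = sin φ₁ cos δ + cos φ₁ sin δ cos θ = (0.656191)(0.330754) + (0.754595)(0.943717)(-0.766044) = -0.328481
φ₂ = asin(-0.328481) = -0.334695 rad = -19.18°.
For the longitude increment, Δλ = atan2( sin θ sin δ cos φ₁, cos δ − sin φ₁ sin φ₂ ) = atan2(-0.457745, 0.546300) = -39.96°.
λ₂ = λ₁ + Δλ = 37.10°.

latitude -19.18°, longitude 37.10°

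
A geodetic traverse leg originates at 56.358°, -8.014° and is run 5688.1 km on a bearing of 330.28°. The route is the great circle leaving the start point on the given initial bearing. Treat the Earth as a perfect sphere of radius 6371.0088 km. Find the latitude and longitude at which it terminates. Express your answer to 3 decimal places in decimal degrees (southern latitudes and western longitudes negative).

latitude 63.753°, longitude -127.194°

Angular distance δ = d/R = 5688.1 / 6371.0088 = 0.892810 rad.
Converting: φ₁ = 0.983633 rad, θ = 5.764473 rad.
sin φ₂ = sin φ₁ cos δ + cos φ₁ sin δ cos θ = (0.832515)(0.627226) + (0.554002)(0.778837)(0.868459) = 0.896896
φ₂ = asin(0.896896) = 1.112699 rad = 63.753°.
For the longitude increment, Δλ = atan2( sin θ sin δ cos φ₁, cos δ − sin φ₁ sin φ₂ ) = atan2(-0.213910, -0.119453) = -119.180°.
λ₂ = λ₁ + Δλ = -127.194°.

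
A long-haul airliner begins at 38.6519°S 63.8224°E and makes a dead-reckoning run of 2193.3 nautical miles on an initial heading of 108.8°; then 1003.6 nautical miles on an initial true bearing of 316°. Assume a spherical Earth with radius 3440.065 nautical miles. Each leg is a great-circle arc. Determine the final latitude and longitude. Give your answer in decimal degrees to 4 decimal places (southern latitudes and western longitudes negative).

latitude -27.8545°, longitude 98.7425°

Apply the spherical direct solution leg by leg, carrying full precision between legs.
Leg 1: from (-38.6519°, 63.8224°), δ = 2193.3/3440.065 = 0.637575 rad, θ = 108.8° → φ = -40.6692°, λ = 111.8030°.
Leg 2: from (-40.6692°, 111.8030°), δ = 1003.6/3440.065 = 0.291739 rad, θ = 316° → φ = -27.8545°, λ = 98.7425°.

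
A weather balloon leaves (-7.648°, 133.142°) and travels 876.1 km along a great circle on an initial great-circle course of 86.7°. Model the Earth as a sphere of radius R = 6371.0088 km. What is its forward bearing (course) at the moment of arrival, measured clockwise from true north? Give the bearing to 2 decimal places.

The arc subtends δ = 876.1/6371.0088 = 0.137514 rad at the centre.
Start latitude φ₁ = -0.133483 rad; initial bearing θ = 1.513200 rad.
Applying the spherical law of cosines for sides, sin φ₂ = sin φ₁ cos δ + cos φ₁ sin δ cos θ = -0.124010, so φ₂ = -7.124°.
Then Δλ = atan2(0.135636, 0.974056) = 0.138359 rad, from sin θ sin δ cos φ₁ over cos δ − sin φ₁ sin φ₂.
λ₂ = 133.142° + 7.927° = 141.069°.
The forward bearing on arrival equals the back-azimuth from the destination plus 180°.
Back-azimuth from P₂ (-7.12°, 141.07°) to P₁ (-7.65°, 133.14°), with Δλ' = λ₁ − λ₂ = -7.93°: atan2( sin Δλ' cos φ₁ , cos φ₂ sin φ₁ − sin φ₂ cos φ₁ cos Δλ' ) = 265.68°.
Final bearing = (265.68° + 180°) mod 360° = 85.68°.

final bearing 85.68°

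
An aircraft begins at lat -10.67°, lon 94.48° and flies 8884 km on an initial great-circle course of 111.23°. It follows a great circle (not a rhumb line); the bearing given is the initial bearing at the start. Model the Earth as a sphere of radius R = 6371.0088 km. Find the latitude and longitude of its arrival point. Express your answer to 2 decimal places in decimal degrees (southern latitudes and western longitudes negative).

latitude -22.51°, longitude 177.87°

The arc subtends δ = 8884/6371.0088 = 1.394442 rad at the centre.
Converting: φ₁ = -0.186227 rad, θ = 1.941330 rad.
Destination latitude: φ₂ = arcsin( sin φ₁ cos δ + cos φ₁ sin δ cos θ ) = arcsin(-0.382816) = -22.51°.
Then Δλ = atan2(0.901810, 0.104563) = 1.455364 rad, from sin θ sin δ cos φ₁ over cos δ − sin φ₁ sin φ₂.
Hence λ₂ = 94.48° + 83.39° = 177.87°.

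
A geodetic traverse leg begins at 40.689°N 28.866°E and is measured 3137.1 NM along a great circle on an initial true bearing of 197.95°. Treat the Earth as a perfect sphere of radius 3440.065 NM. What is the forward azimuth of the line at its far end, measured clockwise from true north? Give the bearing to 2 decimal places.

Angular distance δ = d/R = 3137.1 / 3440.065 = 0.911930 rad.
With φ₁ = 40.689° = 0.710157 rad and θ = 197.95° = 3.454879 rad:
sin φ₂ = sin φ₁ cos δ + cos φ₁ sin δ cos θ = (0.651953)(0.612221) + (0.758260)(0.790687)(-0.951326) = -0.171225
φ₂ = asin(-0.171225) = -0.172073 rad = -9.859°.
Then Δλ = atan2(-0.184772, 0.723851) = -0.249926 rad, from sin θ sin δ cos φ₁ over cos δ − sin φ₁ sin φ₂.
Hence λ₂ = 28.866° + -14.320° = 14.546°.
The forward bearing on arrival equals the back-azimuth from the destination plus 180°.
Back-azimuth from P₂ (-9.86°, 14.55°) to P₁ (40.69°, 28.87°), with Δλ' = λ₁ − λ₂ = 14.32°: atan2( sin Δλ' cos φ₁ , cos φ₂ sin φ₁ − sin φ₂ cos φ₁ cos Δλ' ) = 13.72°.
Final bearing = (13.72° + 180°) mod 360° = 193.72°.

final bearing 193.72°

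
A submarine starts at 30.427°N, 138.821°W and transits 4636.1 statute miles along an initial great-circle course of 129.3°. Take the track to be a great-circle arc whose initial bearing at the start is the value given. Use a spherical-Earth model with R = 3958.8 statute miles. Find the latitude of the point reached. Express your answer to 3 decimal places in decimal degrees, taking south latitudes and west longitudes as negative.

latitude -17.819°

δ = 4636.1/3958.8 = 1.171087 rad (67.0984°).
Converting: φ₁ = 0.531051 rad, θ = 2.256711 rad.
sin φ₂ = sin φ₁ cos δ + cos φ₁ sin δ cos θ = (0.506440)(0.389150) + (0.862275)(0.921174)(-0.633381) = -0.306017
φ₂ = asin(-0.306017) = -0.311006 rad = -17.819°.
For the longitude increment, Δλ = atan2( sin θ sin δ cos φ₁, cos δ − sin φ₁ sin φ₂ ) = atan2(0.614666, 0.544130) = 48.483°.
λ₂ = λ₁ + Δλ = -90.338°.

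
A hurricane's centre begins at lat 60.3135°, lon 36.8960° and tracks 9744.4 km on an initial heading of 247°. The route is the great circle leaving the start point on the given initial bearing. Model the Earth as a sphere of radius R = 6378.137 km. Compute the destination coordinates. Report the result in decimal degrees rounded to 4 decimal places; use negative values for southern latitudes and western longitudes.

latitude -8.9733°, longitude -31.7028°

δ = 9744.4/6378.137 = 1.527782 rad (87.5354°).
Start latitude φ₁ = 1.052669 rad; initial bearing θ = 4.310963 rad.
Destination latitude: φ₂ = arcsin( sin φ₁ cos δ + cos φ₁ sin δ cos θ ) = arcsin(-0.155975) = -8.9733°.
Δλ = atan2( sin θ sin δ cos φ₁ , cos δ − sin φ₁ sin φ₂ ) = atan2(-0.455462, 0.178504) = -1.197276 rad = -68.5988°.
Hence λ₂ = 36.8960° + -68.5988° = -31.7028°.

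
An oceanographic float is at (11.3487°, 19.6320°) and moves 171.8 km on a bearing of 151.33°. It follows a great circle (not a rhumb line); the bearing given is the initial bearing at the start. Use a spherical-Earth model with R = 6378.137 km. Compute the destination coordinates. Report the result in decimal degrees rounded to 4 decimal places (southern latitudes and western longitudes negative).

δ = 171.8/6378.137 = 0.026936 rad (1.5433°).
With φ₁ = 11.3487° = 0.198072 rad and θ = 151.33° = 2.641207 rad:
sin φ₂ = sin φ₁ cos δ + cos φ₁ sin δ cos θ = (0.196780)(0.999637) + (0.980448)(0.026933)(-0.877397) = 0.173540
φ₂ = asin(0.173540) = 0.174423 rad = 9.9937°.
Then Δλ = atan2(0.012669, 0.965488) = 0.013121 rad, from sin θ sin δ cos φ₁ over cos δ − sin φ₁ sin φ₂.
λ₂ = λ₁ + Δλ = 20.3838°.

latitude 9.9937°, longitude 20.3838°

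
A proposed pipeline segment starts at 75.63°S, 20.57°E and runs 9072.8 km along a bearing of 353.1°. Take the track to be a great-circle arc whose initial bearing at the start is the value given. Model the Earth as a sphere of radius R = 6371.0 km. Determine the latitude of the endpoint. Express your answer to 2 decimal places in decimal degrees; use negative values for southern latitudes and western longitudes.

latitude 5.86°

Angular distance δ = d/R = 9072.8 / 6371 = 1.424078 rad.
Converting: φ₁ = -1.319993 rad, θ = 6.162758 rad.
Destination latitude: φ₂ = arcsin( sin φ₁ cos δ + cos φ₁ sin δ cos θ ) = arcsin(0.102119) = 5.86°.
Then Δλ = atan2(-0.029496, 0.245117) = -0.119757 rad, from sin θ sin δ cos φ₁ over cos δ − sin φ₁ sin φ₂.
λ₂ = 20.57° + -6.86° = 13.71°.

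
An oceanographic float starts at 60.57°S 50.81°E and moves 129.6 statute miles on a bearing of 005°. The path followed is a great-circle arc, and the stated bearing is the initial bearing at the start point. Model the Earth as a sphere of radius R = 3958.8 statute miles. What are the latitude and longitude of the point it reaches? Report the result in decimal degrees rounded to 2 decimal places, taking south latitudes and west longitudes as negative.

Central angle δ = d/R = 0.032737 rad.
Start latitude φ₁ = -1.057146 rad; initial bearing θ = 0.087266 rad.
Applying the spherical law of cosines for sides, sin φ₂ = sin φ₁ cos δ + cos φ₁ sin δ cos θ = -0.854468, so φ₂ = -58.70°.
Then Δλ = atan2(0.001402, 0.255259) = 0.005491 rad, from sin θ sin δ cos φ₁ over cos δ − sin φ₁ sin φ₂.
λ₂ = 50.81° + 0.31° = 51.12°.

latitude -58.70°, longitude 51.12°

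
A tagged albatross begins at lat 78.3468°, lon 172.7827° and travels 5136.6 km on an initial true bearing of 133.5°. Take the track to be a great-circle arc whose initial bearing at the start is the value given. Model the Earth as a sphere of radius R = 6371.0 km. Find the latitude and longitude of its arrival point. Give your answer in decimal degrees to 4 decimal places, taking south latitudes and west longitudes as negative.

Angular distance δ = d/R = 5136.6 / 6371 = 0.806247 rad.
Start latitude φ₁ = 1.367410 rad; initial bearing θ = 2.330015 rad.
Destination latitude: φ₂ = arcsin( sin φ₁ cos δ + cos φ₁ sin δ cos θ ) = arcsin(0.577600) = 35.2819°.
Then Δλ = atan2(0.105740, 0.126517) = 0.696180 rad, from sin θ sin δ cos φ₁ over cos δ − sin φ₁ sin φ₂.
λ₂ = 172.7827° + 39.8882° = 212.6709°, normalized to (−180°, 180°] → -147.3291°.

latitude 35.2819°, longitude -147.3291°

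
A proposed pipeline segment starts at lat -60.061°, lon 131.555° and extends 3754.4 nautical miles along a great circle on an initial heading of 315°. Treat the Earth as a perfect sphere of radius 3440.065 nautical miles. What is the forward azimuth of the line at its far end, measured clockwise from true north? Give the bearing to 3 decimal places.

Central angle δ = d/R = 1.091375 rad.
Converting: φ₁ = -1.048262 rad, θ = 5.497787 rad.
sin φ₂ = sin φ₁ cos δ + cos φ₁ sin δ cos θ = (-0.866557)(0.461266) + (0.499078)(0.887262)(0.707107) = -0.086598
φ₂ = asin(-0.086598) = -0.086706 rad = -4.968°.
Then Δλ = atan2(-0.313116, 0.386224) = -0.681237 rad, from sin θ sin δ cos φ₁ over cos δ − sin φ₁ sin φ₂.
Hence λ₂ = 131.555° + -39.032° = 92.523°.
The forward bearing on arrival equals the back-azimuth from the destination plus 180°.
Back-azimuth from P₂ (-4.968°, 92.523°) to P₁ (-60.061°, 131.555°), with Δλ' = λ₁ − λ₂ = 39.032°: atan2( sin Δλ' cos φ₁ , cos φ₂ sin φ₁ − sin φ₂ cos φ₁ cos Δλ' ) = 159.254°.
Final bearing = (159.254° + 180°) mod 360° = 339.254°.

final bearing 339.254°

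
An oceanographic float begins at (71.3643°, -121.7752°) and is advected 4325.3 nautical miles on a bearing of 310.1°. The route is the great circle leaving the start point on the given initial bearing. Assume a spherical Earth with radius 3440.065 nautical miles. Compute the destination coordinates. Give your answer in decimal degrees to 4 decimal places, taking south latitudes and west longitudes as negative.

latitude 29.2085°, longitude 114.6999°

Central angle δ = d/R = 1.257331 rad.
Start latitude φ₁ = 1.245542 rad; initial bearing θ = 5.412266 rad.
Applying the spherical law of cosines for sides, sin φ₂ = sin φ₁ cos δ + cos φ₁ sin δ cos θ = 0.487989, so φ₂ = 29.2085°.
For the longitude increment, Δλ = atan2( sin θ sin δ cos φ₁, cos δ − sin φ₁ sin φ₂ ) = atan2(-0.232520, -0.154047) = -123.5249°.
λ₂ = -121.7752° + -123.5249° = -245.3001°, normalized to (−180°, 180°] → 114.6999°.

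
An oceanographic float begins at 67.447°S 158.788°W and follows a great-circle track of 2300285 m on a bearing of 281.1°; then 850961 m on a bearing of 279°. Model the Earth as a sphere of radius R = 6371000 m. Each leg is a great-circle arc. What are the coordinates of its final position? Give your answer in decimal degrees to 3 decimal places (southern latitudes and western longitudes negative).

Apply the spherical direct solution leg by leg, carrying full precision between legs.
Leg 1: from (-67.447°, -158.788°), δ = 2300285/6371000 = 0.361056 rad, θ = 281.1° → φ = -56.919°, λ = 161.785°.
Leg 2: from (-56.919°, 161.785°), δ = 850961/6371000 = 0.133568 rad, θ = 279° → φ = -54.991°, λ = 148.531°.

latitude -54.991°, longitude 148.531°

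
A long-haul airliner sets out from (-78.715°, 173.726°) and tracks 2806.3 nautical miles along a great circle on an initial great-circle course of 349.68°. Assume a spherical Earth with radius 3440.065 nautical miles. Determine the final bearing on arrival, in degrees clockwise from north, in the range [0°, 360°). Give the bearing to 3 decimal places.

The arc subtends δ = 2806.3/3440.065 = 0.815769 rad at the centre.
Converting: φ₁ = -1.373836 rad, θ = 6.103067 rad.
sin φ₂ = sin φ₁ cos δ + cos φ₁ sin δ cos θ = (-0.980666)(0.685308) + (0.195689)(0.728253)(0.983823) = -0.531852
φ₂ = asin(-0.531852) = -0.560787 rad = -32.131°.
Δλ = atan2( sin θ sin δ cos φ₁ , cos δ − sin φ₁ sin φ₂ ) = atan2(-0.025530, 0.163739) = -0.154676 rad = -8.862°.
λ₂ = λ₁ + Δλ = 164.864°.
The forward bearing on arrival equals the back-azimuth from the destination plus 180°.
Back-azimuth from P₂ (-32.131°, 164.864°) to P₁ (-78.715°, 173.726°), with Δλ' = λ₁ − λ₂ = 8.862°: atan2( sin Δλ' cos φ₁ , cos φ₂ sin φ₁ − sin φ₂ cos φ₁ cos Δλ' ) = 177.627°.
Final bearing = (177.627° + 180°) mod 360° = 357.627°.

final bearing 357.627°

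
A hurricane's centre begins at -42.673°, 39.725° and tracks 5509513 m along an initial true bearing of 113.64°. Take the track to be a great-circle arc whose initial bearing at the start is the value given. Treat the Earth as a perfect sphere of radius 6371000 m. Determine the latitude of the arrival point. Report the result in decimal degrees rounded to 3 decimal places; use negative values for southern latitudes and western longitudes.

latitude -41.614°

Central angle δ = d/R = 0.864780 rad.
Start latitude φ₁ = -0.744784 rad; initial bearing θ = 1.983392 rad.
sin φ₂ = sin φ₁ cos δ + cos φ₁ sin δ cos θ = (-0.677813)(0.648808) + (0.735234)(0.760953)(-0.400989) = -0.664115
φ₂ = asin(-0.664115) = -0.726309 rad = -41.614°.
For the longitude increment, Δλ = atan2( sin θ sin δ cos φ₁, cos δ − sin φ₁ sin φ₂ ) = atan2(0.512528, 0.198662) = 68.813°.
λ₂ = λ₁ + Δλ = 108.538°.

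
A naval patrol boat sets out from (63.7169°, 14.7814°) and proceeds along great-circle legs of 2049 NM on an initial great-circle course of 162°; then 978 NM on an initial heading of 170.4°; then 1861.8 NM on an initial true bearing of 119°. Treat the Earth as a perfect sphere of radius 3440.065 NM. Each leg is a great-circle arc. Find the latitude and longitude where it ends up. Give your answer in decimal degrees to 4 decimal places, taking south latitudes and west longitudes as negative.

latitude -1.7327°, longitude 55.9374°

Apply the spherical direct solution leg by leg, carrying full precision between legs.
Leg 1: from (63.7169°, 14.7814°), δ = 2049/3440.065 = 0.595628 rad, θ = 162° → φ = 30.3943°, λ = 26.3763°.
Leg 2: from (30.3943°, 26.3763°), δ = 978/3440.065 = 0.284297 rad, θ = 170.4° → φ = 14.3055°, λ = 29.1432°.
Leg 3: from (14.3055°, 29.1432°), δ = 1861.8/3440.065 = 0.541211 rad, θ = 119° → φ = -1.7327°, λ = 55.9374°.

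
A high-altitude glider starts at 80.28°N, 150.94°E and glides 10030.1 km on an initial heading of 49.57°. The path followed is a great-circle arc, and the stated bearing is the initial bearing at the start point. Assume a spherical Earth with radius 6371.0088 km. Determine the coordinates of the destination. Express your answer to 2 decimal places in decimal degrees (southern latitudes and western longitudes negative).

δ = 10030.1/6371.0088 = 1.574335 rad (90.2027°).
Converting: φ₁ = 1.401150 rad, θ = 0.865160 rad.
Applying the spherical law of cosines for sides, sin φ₂ = sin φ₁ cos δ + cos φ₁ sin δ cos θ = 0.106003, so φ₂ = 6.08°.
Δλ = atan2( sin θ sin δ cos φ₁ , cos δ − sin φ₁ sin φ₂ ) = atan2(0.128515, -0.108020) = 2.269764 rad = 130.05°.
λ₂ = 150.94° + 130.05° = 280.99°, normalized to (−180°, 180°] → -79.01°.

latitude 6.08°, longitude -79.01°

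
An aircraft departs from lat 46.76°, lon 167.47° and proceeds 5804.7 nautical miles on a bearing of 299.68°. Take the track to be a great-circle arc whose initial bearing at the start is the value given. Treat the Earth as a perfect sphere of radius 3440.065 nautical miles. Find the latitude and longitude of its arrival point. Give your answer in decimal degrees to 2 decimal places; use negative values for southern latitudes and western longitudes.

latitude 14.61°, longitude 50.56°

Angular distance δ = d/R = 5804.7 / 3440.065 = 1.687381 rad.
Converting: φ₁ = 0.816116 rad, θ = 5.230403 rad.
Applying the spherical law of cosines for sides, sin φ₂ = sin φ₁ cos δ + cos φ₁ sin δ cos θ = 0.252168, so φ₂ = 14.61°.
Δλ = atan2( sin θ sin δ cos φ₁ , cos δ − sin φ₁ sin φ₂ ) = atan2(-0.591139, -0.300023) = -2.040452 rad = -116.91°.
λ₂ = λ₁ + Δλ = 50.56°.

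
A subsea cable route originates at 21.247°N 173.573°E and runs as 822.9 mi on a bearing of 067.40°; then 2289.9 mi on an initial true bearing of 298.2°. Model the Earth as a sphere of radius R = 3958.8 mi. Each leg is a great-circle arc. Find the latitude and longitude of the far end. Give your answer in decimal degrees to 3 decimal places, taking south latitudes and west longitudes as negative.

Apply the spherical direct solution leg by leg, carrying full precision between legs.
Leg 1: from (21.247°, 173.573°), δ = 822.9/3958.8 = 0.207866 rad, θ = 67.4° → φ = 25.373°, λ = -174.254°.
Leg 2: from (25.373°, -174.254°), δ = 2289.9/3958.8 = 0.578433 rad, θ = 298.2° → φ = 36.315°, λ = 149.022°.

latitude 36.315°, longitude 149.022°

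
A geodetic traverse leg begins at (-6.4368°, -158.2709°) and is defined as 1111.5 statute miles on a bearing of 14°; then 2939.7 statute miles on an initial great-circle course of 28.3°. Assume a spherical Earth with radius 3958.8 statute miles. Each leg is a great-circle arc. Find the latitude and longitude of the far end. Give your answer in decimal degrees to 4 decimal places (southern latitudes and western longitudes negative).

latitude 44.8474°, longitude -127.4953°

Apply the spherical direct solution leg by leg, carrying full precision between legs.
Leg 1: from (-6.4368°, -158.2709°), δ = 1111.5/3958.8 = 0.280767 rad, θ = 14° → φ = 9.1749°, λ = -154.3773°.
Leg 2: from (9.1749°, -154.3773°), δ = 2939.7/3958.8 = 0.742574 rad, θ = 28.3° → φ = 44.8474°, λ = -127.4953°.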